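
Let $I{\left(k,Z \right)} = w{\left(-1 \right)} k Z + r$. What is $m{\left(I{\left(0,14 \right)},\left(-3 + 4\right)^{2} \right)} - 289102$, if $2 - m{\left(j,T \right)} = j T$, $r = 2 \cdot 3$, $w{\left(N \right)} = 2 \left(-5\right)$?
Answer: $-289106$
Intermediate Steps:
$w{\left(N \right)} = -10$
$r = 6$
$I{\left(k,Z \right)} = 6 - 10 Z k$ ($I{\left(k,Z \right)} = - 10 k Z + 6 = - 10 Z k + 6 = 6 - 10 Z k$)
$m{\left(j,T \right)} = 2 - T j$ ($m{\left(j,T \right)} = 2 - j T = 2 - T j$)
$m{\left(I{\left(0,14 \right)},\left(-3 + 4\right)^{2} \right)} - 289102 = \left(2 - \left(-3 + 4\right)^{2} \left(6 - 140 \cdot 0\right)\right) - 289102 = \left(2 - 1^{2} \left(6 + 0\right)\right) - 289102 = \left(2 - 1 \cdot 6\right) - 289102 = \left(2 - 6\right) - 289102 = -4 - 289102 = -289106$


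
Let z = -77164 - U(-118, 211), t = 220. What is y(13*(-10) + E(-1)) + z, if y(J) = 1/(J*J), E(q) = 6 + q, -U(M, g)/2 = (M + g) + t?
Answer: -1195906249/15625 ≈ -76538.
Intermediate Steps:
U(M, g) = -440 - 2*M - 2*g (U(M, g) = -2*((M + g) + 220) = -2*(220 + M + g) = -440 - 2*M - 2*g)
y(J) = J**(-2) (y(J) = 1/(J**2) = J**(-2))
z = -76538 (z = -77164 - (-440 - 2*(-118) - 2*211) = -77164 - (-440 + 236 - 422) = -77164 - 1*(-626) = -77164 + 626 = -76538)
y(13*(-10) + E(-1)) + z = (13*(-10) + (6 - 1))**(-2) - 76538 = (-130 + 5)**(-2) - 76538 = (-125)**(-2) - 76538 = 1/15625 - 76538 = -1195906249/15625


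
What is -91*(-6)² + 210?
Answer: -3066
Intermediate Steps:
-91*(-6)² + 210 = -91*36 + 210 = -3276 + 210 = -3066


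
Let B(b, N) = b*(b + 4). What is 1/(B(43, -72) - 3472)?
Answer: -1/1451 ≈ -0.00068918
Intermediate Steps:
B(b, N) = b*(4 + b)
1/(B(43, -72) - 3472) = 1/(43*(4 + 43) - 3472) = 1/(43*47 - 3472) = 1/(2021 - 3472) = 1/(-1451) = -1/1451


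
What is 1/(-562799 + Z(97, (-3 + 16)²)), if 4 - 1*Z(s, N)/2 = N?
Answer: -1/563129 ≈ -1.7758e-6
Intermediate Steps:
Z(s, N) = 8 - 2*N
1/(-562799 + Z(97, (-3 + 16)²)) = 1/(-562799 + (8 - 2*(-3 + 16)²)) = 1/(-562799 + (8 - 2*13²)) = 1/(-562799 + (8 - 2*169)) = 1/(-562799 + (8 - 338)) = 1/(-562799 - 330) = 1/(-563129) = -1/563129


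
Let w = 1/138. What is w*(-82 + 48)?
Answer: -17/69 ≈ -0.24638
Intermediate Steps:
w = 1/138 ≈ 0.0072464
w*(-82 + 48) = (-82 + 48)/138 = (1/138)*(-34) = -17/69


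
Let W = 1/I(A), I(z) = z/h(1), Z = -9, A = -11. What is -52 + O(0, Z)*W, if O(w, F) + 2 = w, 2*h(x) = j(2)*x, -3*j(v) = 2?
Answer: -1718/33 ≈ -52.061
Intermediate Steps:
j(v) = -⅔ (j(v) = -⅓*2 = -⅔)
h(x) = -x/3 (h(x) = (-2*x/3)/2 = -x/3)
O(w, F) = -2 + w
I(z) = -3*z (I(z) = z/((-⅓*1)) = z/(-⅓) = z*(-3) = -3*z)
W = 1/33 (W = 1/(-3*(-11)) = 1/33 ≈ 0.030303)
-52 + O(0, Z)*W = -52 + (-2 + 0)*(1/33) = -52 - 2*1/33 = -52 - 2/33 = -1718/33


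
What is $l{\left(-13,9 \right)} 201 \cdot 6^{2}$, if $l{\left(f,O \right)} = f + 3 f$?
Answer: $-376272$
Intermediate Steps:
$l{\left(f,O \right)} = 4 f$
$l{\left(-13,9 \right)} 201 \cdot 6^{2} = 4 \left(-13\right) 201 \cdot 6^{2} = \left(-52\right) 201 \cdot 36 = \left(-10452\right) 36 = -376272$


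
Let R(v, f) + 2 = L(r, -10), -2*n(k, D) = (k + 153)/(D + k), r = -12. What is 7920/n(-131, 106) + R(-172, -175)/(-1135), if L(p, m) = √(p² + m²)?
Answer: 20430002/1135 - 2*√61/1135 ≈ 18000.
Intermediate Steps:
L(p, m) = √(m² + p²)
n(k, D) = -(153 + k)/(2*(D + k)) (n(k, D) = -(k + 153)/(2*(D + k)) = -(153 + k)/(2*(D + k)))
R(v, f) = -2 + 2*√61 (R(v, f) = -2 + √((-10)² + (-12)²) = -2 + √(100 + 144) = -2 + √244 = -2 + 2*√61)
7920/n(-131, 106) + R(-172, -175)/(-1135) = 7920/(((-153 - 1*(-131))/(2*(106 - 131)))) + (-2 + 2*√61)/(-1135) = 7920/(((½)*(-153 + 131)/(-25))) + (-2 + 2*√61)*(-1/1135) = 7920/(((½)*(-1/25)*(-22))) + (2/1135 - 2*√61/1135) = 7920/(11/25) + (2/1135 - 2*√61/1135) = 7920*(25/11) + (2/1135 - 2*√61/1135) = 18000 + (2/1135 - 2*√61/1135) = 20430002/1135 - 2*√61/1135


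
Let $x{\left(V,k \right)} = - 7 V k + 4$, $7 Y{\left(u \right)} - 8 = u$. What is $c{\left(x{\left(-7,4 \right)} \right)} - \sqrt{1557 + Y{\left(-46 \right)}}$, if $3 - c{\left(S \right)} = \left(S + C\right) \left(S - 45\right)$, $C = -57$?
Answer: $-22162 - \frac{\sqrt{76027}}{7} \approx -22201.0$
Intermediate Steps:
$Y{\left(u \right)} = \frac{8}{7} + \frac{u}{7}$
$x{\left(V,k \right)} = 4 - 7 V k$ ($x{\left(V,k \right)} = - 7 V k + 4 = 4 - 7 V k$)
$c{\left(S \right)} = 3 - \left(-57 + S\right) \left(-45 + S\right)$ ($c{\left(S \right)} = 3 - \left(S - 57\right) \left(S - 45\right) = 3 - \left(-57 + S\right) \left(-45 + S\right)$)
$c{\left(x{\left(-7,4 \right)} \right)} - \sqrt{1557 + Y{\left(-46 \right)}} = \left(-2562 - \left(4 - \left(-49\right) 4\right)^{2} + 102 \left(4 - \left(-49\right) 4\right)\right) - \sqrt{1557 + \left(\frac{8}{7} + \frac{1}{7} \left(-46\right)\right)} = \left(-2562 - \left(4 + 196\right)^{2} + 102 \left(4 + 196\right)\right) - \sqrt{1557 + \left(\frac{8}{7} - \frac{46}{7}\right)} = \left(-2562 - 200^{2} + 102 \cdot 200\right) - \sqrt{1557 - \frac{38}{7}} = \left(-2562 - 40000 + 20400\right) - \sqrt{\frac{10861}{7}} = \left(-2562 - 40000 + 20400\right) - \frac{\sqrt{76027}}{7} = -22162 - \frac{\sqrt{76027}}{7}$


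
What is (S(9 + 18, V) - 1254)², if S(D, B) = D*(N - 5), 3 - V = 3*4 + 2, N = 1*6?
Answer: 1505529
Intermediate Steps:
N = 6
V = -11 (V = 3 - (3*4 + 2) = 3 - (12 + 2) = 3 - 1*14 = 3 - 14 = -11)
S(D, B) = D (S(D, B) = D*(6 - 5) = D*1 = D)
(S(9 + 18, V) - 1254)² = ((9 + 18) - 1254)² = (27 - 1254)² = (-1227)² = 1505529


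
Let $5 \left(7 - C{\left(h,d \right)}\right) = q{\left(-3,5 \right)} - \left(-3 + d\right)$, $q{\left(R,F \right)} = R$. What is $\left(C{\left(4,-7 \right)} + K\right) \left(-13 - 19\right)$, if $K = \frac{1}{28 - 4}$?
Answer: $- \frac{2708}{15} \approx -180.53$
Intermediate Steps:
$C{\left(h,d \right)} = 7 + \frac{d}{5}$ ($C{\left(h,d \right)} = 7 - \frac{-3 - \left(-3 + d\right)}{5} = 7 - \frac{\left(-1\right) d}{5} = 7 + \frac{d}{5}$)
$K = \frac{1}{24} \approx 0.041667$
$\left(C{\left(4,-7 \right)} + K\right) \left(-13 - 19\right) = \left(\left(7 + \frac{1}{5} \left(-7\right)\right) + \frac{1}{24}\right) \left(-13 - 19\right) = \left(\left(7 - \frac{7}{5}\right) + \frac{1}{24}\right) \left(-13 - 19\right) = \left(\frac{28}{5} + \frac{1}{24}\right) \left(-32\right) = \frac{677}{120} \left(-32\right) = - \frac{2708}{15}$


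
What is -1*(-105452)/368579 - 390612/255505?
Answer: -117027867088/94173777395 ≈ -1.2427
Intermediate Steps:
-1*(-105452)/368579 - 390612/255505 = 105452*(1/368579) - 390612*1/255505 = 105452/368579 - 390612/255505 = -117027867088/94173777395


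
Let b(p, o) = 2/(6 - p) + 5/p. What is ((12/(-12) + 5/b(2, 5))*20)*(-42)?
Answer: -560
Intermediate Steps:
((12/(-12) + 5/b(2, 5))*20)*(-42) = ((12/(-12) + 5/((3*(-10 + 2)/(2*(-6 + 2)))))*20)*(-42) = ((12*(-1/12) + 5/((3*(½)*(-8)/(-4))))*20)*(-42) = ((-1 + 5/((3*(½)*(-¼)*(-8))))*20)*(-42) = ((-1 + 5/3)*20)*(-42) = ((⅔)*20)*(-42) = (40/3)*(-42) = -560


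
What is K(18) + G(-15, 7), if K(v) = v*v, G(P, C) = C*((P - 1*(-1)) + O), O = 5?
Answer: 261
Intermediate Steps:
G(P, C) = C*(6 + P) (G(P, C) = C*((P - 1*(-1)) + 5) = C*((P + 1) + 5) = C*((1 + P) + 5) = C*(6 + P))
K(v) = v²
K(18) + G(-15, 7) = 18² + 7*(6 - 15) = 324 + 7*(-9) = 324 - 63 = 261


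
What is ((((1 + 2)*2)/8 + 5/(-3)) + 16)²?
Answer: 32761/144 ≈ 227.51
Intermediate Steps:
((((1 + 2)*2)/8 + 5/(-3)) + 16)² = (((3*2)*(⅛) + 5*(-⅓)) + 16)² = ((6*(⅛) - 5/3) + 16)² = ((¾ - 5/3) + 16)² = (-11/12 + 16)² = (181/12)² = 32761/144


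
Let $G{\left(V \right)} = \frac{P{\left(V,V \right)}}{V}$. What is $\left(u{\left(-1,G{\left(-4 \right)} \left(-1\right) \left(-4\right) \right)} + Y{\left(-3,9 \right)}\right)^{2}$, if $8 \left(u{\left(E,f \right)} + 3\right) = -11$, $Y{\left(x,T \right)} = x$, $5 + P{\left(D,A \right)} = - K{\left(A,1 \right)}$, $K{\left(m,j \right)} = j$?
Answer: $\frac{3481}{64} \approx 54.391$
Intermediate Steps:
$P{\left(D,A \right)} = -6$ ($P{\left(D,A \right)} = -5 - 1 = -6$)
$G{\left(V \right)} = - \frac{6}{V}$
$u{\left(E,f \right)} = - \frac{35}{8}$ ($u{\left(E,f \right)} = -3 + \frac{1}{8} \left(-11\right) = -3 - \frac{11}{8} = - \frac{35}{8}$)
$\left(u{\left(-1,G{\left(-4 \right)} \left(-1\right) \left(-4\right) \right)} + Y{\left(-3,9 \right)}\right)^{2} = \left(- \frac{35}{8} - 3\right)^{2} = \left(- \frac{59}{8}\right)^{2} = \frac{3481}{64}$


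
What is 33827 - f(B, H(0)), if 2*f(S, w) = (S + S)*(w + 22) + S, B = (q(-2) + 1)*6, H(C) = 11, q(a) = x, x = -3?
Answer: 34229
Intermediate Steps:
q(a) = -3
B = -12 (B = (-3 + 1)*6 = -2*6 = -12)
f(S, w) = S/2 + S*(22 + w) (f(S, w) = ((S + S)*(w + 22) + S)/2 = ((2*S)*(22 + w) + S)/2 = (2*S*(22 + w) + S)/2 = (S + 2*S*(22 + w))/2 = S/2 + S*(22 + w))
33827 - f(B, H(0)) = 33827 - (-12)*(45 + 2*11)/2 = 33827 - (-12)*(45 + 22)/2 = 33827 - (-12)*67/2 = 33827 - 1*(-402) = 33827 + 402 = 34229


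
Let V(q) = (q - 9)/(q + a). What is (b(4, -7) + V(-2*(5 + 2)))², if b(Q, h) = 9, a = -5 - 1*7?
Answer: 66049/676 ≈ 97.706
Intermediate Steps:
a = -12 (a = -5 - 7 = -12)
V(q) = (-9 + q)/(-12 + q) (V(q) = (q - 9)/(q - 12) = (-9 + q)/(-12 + q))
(b(4, -7) + V(-2*(5 + 2)))² = (9 + (-9 - 2*(5 + 2))/(-12 - 2*(5 + 2)))² = (9 + (-9 - 2*7)/(-12 - 2*7))² = (9 + (-9 - 14)/(-12 - 14))² = (9 - 23/(-26))² = (9 - 1/26*(-23))² = (9 + 23/26)² = (257/26)² = 66049/676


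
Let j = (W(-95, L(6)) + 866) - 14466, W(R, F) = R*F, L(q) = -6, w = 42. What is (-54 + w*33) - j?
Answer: 14362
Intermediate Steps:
W(R, F) = F*R
j = -13030 (j = (-6*(-95) + 866) - 14466 = (570 + 866) - 14466 = 1436 - 14466 = -13030)
(-54 + w*33) - j = (-54 + 42*33) - 1*(-13030) = (-54 + 1386) + 13030 = 1332 + 13030 = 14362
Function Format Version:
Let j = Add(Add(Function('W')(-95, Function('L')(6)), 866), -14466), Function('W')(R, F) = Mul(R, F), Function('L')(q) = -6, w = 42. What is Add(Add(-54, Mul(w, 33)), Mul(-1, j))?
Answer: 14362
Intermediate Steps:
Function('W')(R, F) = Mul(F, R)
j = -13030 (j = Add(Add(Mul(-6, -95), 866), -14466) = Add(Add(570, 866), -14466) = Add(1436, -14466) = -13030)
Add(Add(-54, Mul(w, 33)), Mul(-1, j)) = Add(Add(-54, Mul(42, 33)), Mul(-1, -13030)) = Add(Add(-54, 1386), 13030) = Add(1332, 13030) = 14362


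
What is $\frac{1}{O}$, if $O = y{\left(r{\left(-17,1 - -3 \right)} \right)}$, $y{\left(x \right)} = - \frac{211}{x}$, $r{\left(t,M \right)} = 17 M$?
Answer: $- \frac{68}{211} \approx -0.32227$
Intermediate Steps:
$O = - \frac{211}{68}$ ($O = - \frac{211}{17 \left(1 - -3\right)} = - \frac{211}{17 \left(1 + 3\right)} = - \frac{211}{17 \cdot 4} = - \frac{211}{68} \approx -3.1029$)
$\frac{1}{O} = \frac{1}{- \frac{211}{68}} = - \frac{68}{211}$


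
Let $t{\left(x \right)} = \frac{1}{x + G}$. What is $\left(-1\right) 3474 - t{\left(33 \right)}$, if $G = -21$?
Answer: $- \frac{41689}{12} \approx -3474.1$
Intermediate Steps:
$t{\left(x \right)} = \frac{1}{-21 + x}$ ($t{\left(x \right)} = \frac{1}{x - 21} = \frac{1}{-21 + x}$)
$\left(-1\right) 3474 - t{\left(33 \right)} = \left(-1\right) 3474 - \frac{1}{-21 + 33} = -3474 - \frac{1}{12} = - \frac{41689}{12}$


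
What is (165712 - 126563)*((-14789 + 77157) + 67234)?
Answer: 5073788698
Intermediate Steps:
(165712 - 126563)*((-14789 + 77157) + 67234) = 39149*(62368 + 67234) = 39149*129602 = 5073788698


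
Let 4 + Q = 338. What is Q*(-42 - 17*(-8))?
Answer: 31396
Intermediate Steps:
Q = 334 (Q = -4 + 338 = 334)
Q*(-42 - 17*(-8)) = 334*(-42 - 17*(-8)) = 334*(-42 + 136) = 334*94 = 31396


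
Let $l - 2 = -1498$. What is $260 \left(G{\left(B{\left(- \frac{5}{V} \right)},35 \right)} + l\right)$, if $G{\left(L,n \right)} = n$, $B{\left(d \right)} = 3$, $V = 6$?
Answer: $-379860$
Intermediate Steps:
$l = -1496$ ($l = 2 - 1498 = -1496$)
$260 \left(G{\left(B{\left(- \frac{5}{V} \right)},35 \right)} + l\right) = 260 \left(35 - 1496\right) = 260 \left(-1461\right) = -379860$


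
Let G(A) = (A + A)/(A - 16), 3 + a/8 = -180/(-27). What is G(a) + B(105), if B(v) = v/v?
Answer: 27/5 ≈ 5.4000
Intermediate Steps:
a = 88/3 (a = -24 + 8*(-180/(-27)) = -24 + 8*(-180*(-1/27)) = -24 + 8*(20/3) = -24 + 160/3 = 88/3 ≈ 29.333)
G(A) = 2*A/(-16 + A) (G(A) = (2*A)/(-16 + A) = 2*A/(-16 + A))
B(v) = 1
G(a) + B(105) = 2*(88/3)/(-16 + 88/3) + 1 = 2*(88/3)/(40/3) + 1 = 2*(88/3)*(3/40) + 1 = 22/5 + 1 = 27/5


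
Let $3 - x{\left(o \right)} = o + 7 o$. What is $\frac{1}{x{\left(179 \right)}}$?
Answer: $- \frac{1}{1429} \approx -0.00069979$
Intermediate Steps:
$x{\left(o \right)} = 3 - 8 o$ ($x{\left(o \right)} = 3 - \left(o + 7 o\right) = 3 - 8 o$)
$\frac{1}{x{\left(179 \right)}} = \frac{1}{3 - 1432} = \frac{1}{-1429} = - \frac{1}{1429}$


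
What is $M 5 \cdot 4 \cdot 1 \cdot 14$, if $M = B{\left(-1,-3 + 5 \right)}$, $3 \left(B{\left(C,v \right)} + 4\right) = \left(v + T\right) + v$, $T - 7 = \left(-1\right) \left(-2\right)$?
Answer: $\frac{280}{3} \approx 93.333$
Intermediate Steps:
$T = 9$ ($T = 7 - -2 = 7 + 2 = 9$)
$B{\left(C,v \right)} = -1 + \frac{2 v}{3}$ ($B{\left(C,v \right)} = -4 + \frac{\left(v + 9\right) + v}{3} = -4 + \frac{\left(9 + v\right) + v}{3} = -4 + \frac{9 + 2 v}{3} = -4 + \left(3 + \frac{2 v}{3}\right) = -1 + \frac{2 v}{3}$)
$M = \frac{1}{3}$ ($M = -1 + \frac{2 \left(-3 + 5\right)}{3} = -1 + \frac{2}{3} \cdot 2 = -1 + \frac{4}{3} = \frac{1}{3} \approx 0.33333$)
$M 5 \cdot 4 \cdot 1 \cdot 14 = \frac{5 \cdot 4 \cdot 1}{3} \cdot 14 = \frac{20 \cdot 1}{3} \cdot 14 = \frac{1}{3} \cdot 20 \cdot 14 = \frac{20}{3} \cdot 14 = \frac{280}{3}$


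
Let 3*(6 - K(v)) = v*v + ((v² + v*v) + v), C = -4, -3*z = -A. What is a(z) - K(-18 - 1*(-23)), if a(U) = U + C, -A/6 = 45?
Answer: -220/3 ≈ -73.333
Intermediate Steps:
A = -270 (A = -6*45 = -270)
z = -90 (z = -(-1)*(-270)/3 = -⅓*270 = -90)
K(v) = 6 - v² - v/3 (K(v) = 6 - (v*v + ((v² + v*v) + v))/3 = 6 - (v² + ((v² + v²) + v))/3 = 6 - (v² + (2*v² + v))/3 = 6 - (v² + (v + 2*v²))/3 = 6 - (v + 3*v²)/3 = 6 + (-v² - v/3) = 6 - v² - v/3)
a(U) = -4 + U (a(U) = U - 4 = -4 + U)
a(z) - K(-18 - 1*(-23)) = (-4 - 90) - (6 - (-18 - 1*(-23))² - (-18 - 1*(-23))/3) = -94 - (6 - (-18 + 23)² - (-18 + 23)/3) = -94 - (6 - 1*5² - ⅓*5) = -94 - (6 - 1*25 - 5/3) = -94 - (6 - 25 - 5/3) = -94 - 1*(-62/3) = -94 + 62/3 = -220/3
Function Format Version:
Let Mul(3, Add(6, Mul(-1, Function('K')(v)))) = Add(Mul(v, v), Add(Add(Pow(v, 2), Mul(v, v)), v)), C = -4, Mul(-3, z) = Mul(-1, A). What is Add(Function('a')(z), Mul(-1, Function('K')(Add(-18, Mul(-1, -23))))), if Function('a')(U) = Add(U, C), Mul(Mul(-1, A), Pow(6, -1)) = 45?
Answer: Rational(-220, 3) ≈ -73.333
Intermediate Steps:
A = -270 (A = Mul(-6, 45) = -270)
z = -90 (z = Mul(Rational(-1, 3), Mul(-1, -270)) = Mul(Rational(-1, 3), 270) = -90)
Function('K')(v) = Add(6, Mul(-1, Pow(v, 2)), Mul(Rational(-1, 3), v)) (Function('K')(v) = Add(6, Mul(Rational(-1, 3), Add(Mul(v, v), Add(Add(Pow(v, 2), Mul(v, v)), v)))) = Add(6, Mul(Rational(-1, 3), Add(Pow(v, 2), Add(Add(Pow(v, 2), Pow(v, 2)), v)))) = Add(6, Mul(Rational(-1, 3), Add(Pow(v, 2), Add(Mul(2, Pow(v, 2)), v)))) = Add(6, Mul(Rational(-1, 3), Add(Pow(v, 2), Add(v, Mul(2, Pow(v, 2)))))) = Add(6, Mul(Rational(-1, 3), Add(v, Mul(3, Pow(v, 2))))) = Add(6, Add(Mul(-1, Pow(v, 2)), Mul(Rational(-1, 3), v))) = Add(6, Mul(-1, Pow(v, 2)), Mul(Rational(-1, 3), v)))
Function('a')(U) = Add(-4, U) (Function('a')(U) = Add(U, -4) = Add(-4, U))
Add(Function('a')(z), Mul(-1, Function('K')(Add(-18, Mul(-1, -23))))) = Add(Add(-4, -90), Mul(-1, Add(6, Mul(-1, Pow(Add(-18, Mul(-1, -23)), 2)), Mul(Rational(-1, 3), Add(-18, Mul(-1, -23)))))) = Add(-94, Mul(-1, Add(6, Mul(-1, Pow(Add(-18, 23), 2)), Mul(Rational(-1, 3), Add(-18, 23))))) = Add(-94, Mul(-1, Add(6, Mul(-1, Pow(5, 2)), Mul(Rational(-1, 3), 5)))) = Add(-94, Mul(-1, Add(6, Mul(-1, 25), Rational(-5, 3)))) = Add(-94, Mul(-1, Add(6, -25, Rational(-5, 3)))) = Add(-94, Mul(-1, Rational(-62, 3))) = Add(-94, Rational(62, 3)) = Rational(-220, 3)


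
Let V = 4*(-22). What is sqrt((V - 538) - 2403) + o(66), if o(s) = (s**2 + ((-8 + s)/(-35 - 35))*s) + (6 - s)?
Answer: 148446/35 + I*sqrt(3029) ≈ 4241.3 + 55.036*I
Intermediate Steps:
V = -88
o(s) = 6 + s**2 - s + s*(4/35 - s/70) (o(s) = (s**2 + ((-8 + s)/(-70))*s) + (6 - s) = (s**2 + ((-8 + s)*(-1/70))*s) + (6 - s) = (s**2 + (4/35 - s/70)*s) + (6 - s) = (s**2 + s*(4/35 - s/70)) + (6 - s) = 6 + s**2 - s + s*(4/35 - s/70))
sqrt((V - 538) - 2403) + o(66) = sqrt((-88 - 538) - 2403) + (6 - 31/35*66 + (69/70)*66**2) = sqrt(-626 - 2403) + (6 - 2046/35 + (69/70)*4356) = sqrt(-3029) + (6 - 2046/35 + 150282/35) = I*sqrt(3029) + 148446/35 = 148446/35 + I*sqrt(3029)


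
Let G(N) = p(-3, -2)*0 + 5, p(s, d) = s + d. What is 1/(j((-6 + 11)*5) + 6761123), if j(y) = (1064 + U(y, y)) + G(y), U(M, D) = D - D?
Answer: 1/6762192 ≈ 1.4788e-7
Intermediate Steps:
p(s, d) = d + s
U(M, D) = 0
G(N) = 5 (G(N) = (-2 - 3)*0 + 5 = -5*0 + 5 = 0 + 5 = 5)
j(y) = 1069 (j(y) = (1064 + 0) + 5 = 1064 + 5 = 1069)
1/(j((-6 + 11)*5) + 6761123) = 1/(1069 + 6761123) = 1/6762192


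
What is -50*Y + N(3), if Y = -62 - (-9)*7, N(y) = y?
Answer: -47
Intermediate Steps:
Y = 1 (Y = -62 - 1*(-63) = -62 + 63 = 1)
-50*Y + N(3) = -50*1 + 3 = -50 + 3 = -47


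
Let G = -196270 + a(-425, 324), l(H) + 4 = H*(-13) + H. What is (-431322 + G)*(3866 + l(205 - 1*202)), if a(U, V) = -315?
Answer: -2402372182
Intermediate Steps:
l(H) = -4 - 12*H (l(H) = -4 + (H*(-13) + H) = -4 + (-13*H + H) = -4 - 12*H)
G = -196585 (G = -196270 - 315 = -196585)
(-431322 + G)*(3866 + l(205 - 1*202)) = (-431322 - 196585)*(3866 + (-4 - 12*(205 - 1*202))) = -627907*(3866 + (-4 - 12*(205 - 202))) = -627907*(3866 + (-4 - 12*3)) = -627907*(3866 + (-4 - 36)) = -627907*(3866 - 40) = -627907*3826 = -2402372182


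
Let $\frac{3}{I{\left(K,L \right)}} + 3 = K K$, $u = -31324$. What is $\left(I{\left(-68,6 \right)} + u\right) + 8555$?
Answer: $- \frac{105215546}{4621} \approx -22769.0$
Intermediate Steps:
$I{\left(K,L \right)} = \frac{3}{-3 + K^{2}}$ ($I{\left(K,L \right)} = \frac{3}{-3 + K K} = \frac{3}{-3 + K^{2}}$)
$\left(I{\left(-68,6 \right)} + u\right) + 8555 = \left(\frac{3}{-3 + \left(-68\right)^{2}} - 31324\right) + 8555 = \left(\frac{3}{-3 + 4624} - 31324\right) + 8555 = \left(\frac{3}{4621} - 31324\right) + 8555 = - \frac{144748201}{4621} + 8555 = - \frac{105215546}{4621}$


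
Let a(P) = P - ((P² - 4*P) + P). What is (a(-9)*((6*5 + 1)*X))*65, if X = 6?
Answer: -1414530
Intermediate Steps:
a(P) = -P² + 4*P (a(P) = P - (P² - 3*P) = P + (-P² + 3*P) = -P² + 4*P)
(a(-9)*((6*5 + 1)*X))*65 = ((-9*(4 - 1*(-9)))*((6*5 + 1)*6))*65 = ((-9*(4 + 9))*((30 + 1)*6))*65 = ((-9*13)*(31*6))*65 = -117*186*65 = -21762*65 = -1414530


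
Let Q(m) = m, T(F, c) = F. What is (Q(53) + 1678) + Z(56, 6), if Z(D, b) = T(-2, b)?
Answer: 1729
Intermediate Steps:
Z(D, b) = -2
(Q(53) + 1678) + Z(56, 6) = (53 + 1678) - 2 = 1731 - 2 = 1729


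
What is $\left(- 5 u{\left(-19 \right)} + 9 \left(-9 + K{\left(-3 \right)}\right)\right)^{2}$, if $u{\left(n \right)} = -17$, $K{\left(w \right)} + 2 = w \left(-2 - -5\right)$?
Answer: $9025$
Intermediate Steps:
$K{\left(w \right)} = -2 + 3 w$ ($K{\left(w \right)} = -2 + w \left(-2 - -5\right) = -2 + w \left(-2 + 5\right) = -2 + w 3 = -2 + 3 w$)
$\left(- 5 u{\left(-19 \right)} + 9 \left(-9 + K{\left(-3 \right)}\right)\right)^{2} = \left(\left(-5\right) \left(-17\right) + 9 \left(-9 + \left(-2 + 3 \left(-3\right)\right)\right)\right)^{2} = \left(85 + 9 \left(-9 - 11\right)\right)^{2} = \left(85 + 9 \left(-20\right)\right)^{2} = \left(85 - 180\right)^{2} = \left(-95\right)^{2} = 9025$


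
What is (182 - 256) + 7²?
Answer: -25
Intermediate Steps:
(182 - 256) + 7² = -74 + 49 = -25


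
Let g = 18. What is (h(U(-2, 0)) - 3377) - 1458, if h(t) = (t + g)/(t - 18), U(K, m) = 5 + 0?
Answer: -62878/13 ≈ -4836.8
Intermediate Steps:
U(K, m) = 5
h(t) = (18 + t)/(-18 + t) (h(t) = (t + 18)/(t - 18) = (18 + t)/(-18 + t))
(h(U(-2, 0)) - 3377) - 1458 = ((18 + 5)/(-18 + 5) - 3377) - 1458 = (23/(-13) - 3377) - 1458 = (-1/13*23 - 3377) - 1458 = (-23/13 - 3377) - 1458 = -43924/13 - 1458 = -62878/13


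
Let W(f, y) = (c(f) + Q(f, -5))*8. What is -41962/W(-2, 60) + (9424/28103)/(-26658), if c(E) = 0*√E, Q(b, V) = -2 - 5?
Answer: 7859165382211/10488376836 ≈ 749.32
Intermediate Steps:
Q(b, V) = -7
c(E) = 0
W(f, y) = -56 (W(f, y) = (0 - 7)*8 = -7*8 = -56)
-41962/W(-2, 60) + (9424/28103)/(-26658) = -41962/(-56) + (9424/28103)/(-26658) = -41962*(-1/56) + (9424*(1/28103))*(-1/26658) = 20981/28 + (9424/28103)*(-1/26658) = 20981/28 - 4712/374584887 = 7859165382211/10488376836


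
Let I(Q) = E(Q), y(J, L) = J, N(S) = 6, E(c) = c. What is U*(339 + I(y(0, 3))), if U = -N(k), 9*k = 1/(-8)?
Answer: -2034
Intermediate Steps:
k = -1/72 (k = (⅑)/(-8) = (⅑)*(-⅛) = -1/72 ≈ -0.013889)
I(Q) = Q
U = -6 (U = -1*6 = -6)
U*(339 + I(y(0, 3))) = -6*(339 + 0) = -6*339 = -2034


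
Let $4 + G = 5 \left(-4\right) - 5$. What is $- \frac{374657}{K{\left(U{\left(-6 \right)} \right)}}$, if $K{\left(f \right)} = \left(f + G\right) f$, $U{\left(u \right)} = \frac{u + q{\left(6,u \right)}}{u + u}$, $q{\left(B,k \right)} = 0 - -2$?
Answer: $\frac{3371913}{86} \approx 39208.0$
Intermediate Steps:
$q{\left(B,k \right)} = 2$ ($q{\left(B,k \right)} = 0 + 2 = 2$)
$G = -29$ ($G = -4 + \left(5 \left(-4\right) - 5\right) = -4 - 25 = -29$)
$U{\left(u \right)} = \frac{2 + u}{2 u}$ ($U{\left(u \right)} = \frac{u + 2}{u + u} = \frac{2 + u}{2 u}$)
$K{\left(f \right)} = f \left(-29 + f\right)$ ($K{\left(f \right)} = \left(f - 29\right) f = \left(-29 + f\right) f = f \left(-29 + f\right)$)
$- \frac{374657}{K{\left(U{\left(-6 \right)} \right)}} = - \frac{374657}{\frac{2 - 6}{2 \left(-6\right)} \left(-29 + \frac{2 - 6}{2 \left(-6\right)}\right)} = - \frac{374657}{\frac{1}{2} \left(- \frac{1}{6}\right) \left(-4\right) \left(-29 + \frac{1}{2} \left(- \frac{1}{6}\right) \left(-4\right)\right)} = - \frac{374657}{\frac{1}{3} \left(-29 + \frac{1}{3}\right)} = - \frac{374657}{\frac{1}{3} \left(- \frac{86}{3}\right)} = - \frac{374657}{- \frac{86}{9}} = \left(-374657\right) \left(- \frac{9}{86}\right) = \frac{3371913}{86}$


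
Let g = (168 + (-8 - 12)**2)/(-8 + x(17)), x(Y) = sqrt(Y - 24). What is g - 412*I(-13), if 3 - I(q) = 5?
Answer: 760 - 8*I*sqrt(7) ≈ 760.0 - 21.166*I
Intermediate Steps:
I(q) = -2 (I(q) = 3 - 1*5 = 3 - 5 = -2)
x(Y) = sqrt(-24 + Y)
g = 568/(-8 + I*sqrt(7)) (g = (168 + (-8 - 12)**2)/(-8 + sqrt(-24 + 17)) = (168 + (-20)**2)/(-8 + sqrt(-7)) = (168 + 400)/(-8 + I*sqrt(7)) = 568/(-8 + I*sqrt(7)) ≈ -64.0 - 21.166*I)
g - 412*I(-13) = (-64 - 8*I*sqrt(7)) - 412*(-2) = (-64 - 8*I*sqrt(7)) + 824 = 760 - 8*I*sqrt(7)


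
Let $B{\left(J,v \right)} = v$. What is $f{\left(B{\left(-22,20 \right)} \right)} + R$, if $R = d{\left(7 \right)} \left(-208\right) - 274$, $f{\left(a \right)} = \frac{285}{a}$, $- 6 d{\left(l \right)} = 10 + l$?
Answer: $\frac{3955}{12} \approx 329.58$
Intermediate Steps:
$d{\left(l \right)} = - \frac{5}{3} - \frac{l}{6}$ ($d{\left(l \right)} = - \frac{10 + l}{6} = - \frac{5}{3} - \frac{l}{6}$)
$R = \frac{946}{3}$ ($R = \left(- \frac{5}{3} - \frac{7}{6}\right) \left(-208\right) - 274 = \left(- \frac{17}{6}\right) \left(-208\right) - 274 = \frac{1768}{3} - 274 = \frac{946}{3} \approx 315.33$)
$f{\left(B{\left(-22,20 \right)} \right)} + R = \frac{285}{20} + \frac{946}{3} = 285 \cdot \frac{1}{20} + \frac{946}{3} = \frac{57}{4} + \frac{946}{3} = \frac{3955}{12}$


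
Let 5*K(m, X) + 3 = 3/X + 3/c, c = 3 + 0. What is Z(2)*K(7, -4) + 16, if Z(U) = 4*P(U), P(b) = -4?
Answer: 124/5 ≈ 24.800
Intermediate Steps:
Z(U) = -16 (Z(U) = 4*(-4) = -16)
c = 3
K(m, X) = -⅖ + 3/(5*X) (K(m, X) = -⅗ + (3/X + 3/3)/5 = -⅗ + (3/X + 3*(⅓))/5 = -⅗ + (3/X + 1)/5 = -⅗ + (1 + 3/X)/5 = -⅗ + (⅕ + 3/(5*X)) = -⅖ + 3/(5*X))
Z(2)*K(7, -4) + 16 = -16*(3 - 2*(-4))/(5*(-4)) + 16 = -16*(-1)*(3 + 8)/(5*4) + 16 = -16*(-1)*11/(5*4) + 16 = -16*(-11/20) + 16 = 44/5 + 16 = 124/5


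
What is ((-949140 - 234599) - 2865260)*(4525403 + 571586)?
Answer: -20637703364011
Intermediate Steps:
((-949140 - 234599) - 2865260)*(4525403 + 571586) = (-1183739 - 2865260)*5096989 = -4048999*5096989 = -20637703364011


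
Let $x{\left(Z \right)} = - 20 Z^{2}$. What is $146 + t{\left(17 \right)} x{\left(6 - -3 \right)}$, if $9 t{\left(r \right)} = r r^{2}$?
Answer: $-884194$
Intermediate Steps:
$t{\left(r \right)} = \frac{r^{3}}{9}$ ($t{\left(r \right)} = \frac{r r^{2}}{9} = \frac{r^{3}}{9}$)
$146 + t{\left(17 \right)} x{\left(6 - -3 \right)} = 146 + \frac{17^{3}}{9} \left(- 20 \left(6 - -3\right)^{2}\right) = 146 + \frac{1}{9} \cdot 4913 \left(- 20 \left(6 + 3\right)^{2}\right) = 146 + \frac{4913 \left(- 20 \cdot 9^{2}\right)}{9} = 146 + \frac{4913 \left(\left(-20\right) 81\right)}{9} = 146 + \frac{4913}{9} \left(-1620\right) = 146 - 884340 = -884194$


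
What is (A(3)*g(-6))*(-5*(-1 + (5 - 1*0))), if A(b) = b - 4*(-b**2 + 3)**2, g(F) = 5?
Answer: 14100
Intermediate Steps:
A(b) = b - 4*(3 - b**2)**2
(A(3)*g(-6))*(-5*(-1 + (5 - 1*0))) = ((3 - 4*(-3 + 3**2)**2)*5)*(-5*(-1 + (5 - 1*0))) = ((3 - 4*(-3 + 9)**2)*5)*(-5*(-1 + (5 + 0))) = ((3 - 4*6**2)*5)*(-5*(-1 + 5)) = ((3 - 4*36)*5)*(-5*4) = ((3 - 144)*5)*(-20) = -141*5*(-20) = -705*(-20) = 14100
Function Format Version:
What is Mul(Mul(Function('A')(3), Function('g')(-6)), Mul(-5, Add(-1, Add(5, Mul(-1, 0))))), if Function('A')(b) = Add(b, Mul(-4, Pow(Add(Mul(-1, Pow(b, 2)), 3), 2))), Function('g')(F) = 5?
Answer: 14100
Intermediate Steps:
Function('A')(b) = Add(b, Mul(-4, Pow(Add(3, Mul(-1, Pow(b, 2))), 2)))
Mul(Mul(Function('A')(3), Function('g')(-6)), Mul(-5, Add(-1, Add(5, Mul(-1, 0))))) = Mul(Mul(Add(3, Mul(-4, Pow(Add(-3, Pow(3, 2)), 2))), 5), Mul(-5, Add(-1, Add(5, Mul(-1, 0))))) = Mul(Mul(Add(3, Mul(-4, Pow(Add(-3, 9), 2))), 5), Mul(-5, Add(-1, Add(5, 0)))) = Mul(Mul(Add(3, Mul(-4, Pow(6, 2))), 5), Mul(-5, Add(-1, 5))) = Mul(Mul(Add(3, Mul(-4, 36)), 5), Mul(-5, 4)) = Mul(Mul(Add(3, -144), 5), -20) = Mul(Mul(-141, 5), -20) = Mul(-705, -20) = 14100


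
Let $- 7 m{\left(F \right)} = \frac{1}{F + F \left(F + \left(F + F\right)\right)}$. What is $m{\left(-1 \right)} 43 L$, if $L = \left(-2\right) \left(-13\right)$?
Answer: $- \frac{559}{7} \approx -79.857$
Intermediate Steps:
$L = 26$
$m{\left(F \right)} = - \frac{1}{7 \left(F + 3 F^{2}\right)}$ ($m{\left(F \right)} = - \frac{1}{7 \left(F + F \left(F + \left(F + F\right)\right)\right)} = - \frac{1}{7 \left(F + F \left(F + 2 F\right)\right)} = - \frac{1}{7 \left(F + F 3 F\right)} = - \frac{1}{7 \left(F + 3 F^{2}\right)}$)
$m{\left(-1 \right)} 43 L = - \frac{1}{7 \left(-1\right) \left(1 + 3 \left(-1\right)\right)} 43 \cdot 26 = \left(- \frac{1}{7}\right) \left(-1\right) \frac{1}{1 - 3} \cdot 43 \cdot 26 = \left(- \frac{1}{7}\right) \left(-1\right) \frac{1}{-2} \cdot 43 \cdot 26 = \left(- \frac{1}{7}\right) \left(-1\right) \left(- \frac{1}{2}\right) 43 \cdot 26 = \left(- \frac{1}{14}\right) 43 \cdot 26 = \left(- \frac{43}{14}\right) 26 = - \frac{559}{7}$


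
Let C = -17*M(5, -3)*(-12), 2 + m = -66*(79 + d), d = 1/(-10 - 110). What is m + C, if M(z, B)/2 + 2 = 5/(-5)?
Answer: -128789/20 ≈ -6439.5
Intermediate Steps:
d = -1/120 (d = 1/(-120) = -1/120 ≈ -0.0083333)
M(z, B) = -6 (M(z, B) = -4 + 2*(5/(-5)) = -4 + 2*(5*(-⅕)) = -4 + 2*(-1) = -4 - 2 = -6)
m = -104309/20 (m = -2 - 66*(79 - 1/120) = -2 - 66*9479/120 = -2 - 104269/20 = -104309/20 ≈ -5215.5)
C = -1224 (C = -17*(-6)*(-12) = 102*(-12) = -1224)
m + C = -104309/20 - 1224 = -128789/20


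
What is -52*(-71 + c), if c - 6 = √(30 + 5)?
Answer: 3380 - 52*√35 ≈ 3072.4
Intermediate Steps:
c = 6 + √35 (c = 6 + √(30 + 5) = 6 + √35 ≈ 11.916)
-52*(-71 + c) = -52*(-71 + (6 + √35)) = -52*(-65 + √35) = 3380 - 52*√35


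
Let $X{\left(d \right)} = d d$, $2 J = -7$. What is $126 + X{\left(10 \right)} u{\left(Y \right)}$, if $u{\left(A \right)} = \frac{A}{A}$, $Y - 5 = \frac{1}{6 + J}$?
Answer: $226$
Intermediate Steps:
$J = - \frac{7}{2}$ ($J = \frac{1}{2} \left(-7\right) = - \frac{7}{2} \approx -3.5$)
$Y = \frac{27}{5}$ ($Y = 5 + \frac{1}{6 - \frac{7}{2}} = 5 + \frac{1}{\frac{5}{2}} = 5 + \frac{2}{5} = \frac{27}{5} \approx 5.4$)
$X{\left(d \right)} = d^{2}$
$u{\left(A \right)} = 1$
$126 + X{\left(10 \right)} u{\left(Y \right)} = 126 + 10^{2} \cdot 1 = 126 + 100 \cdot 1 = 126 + 100 = 226$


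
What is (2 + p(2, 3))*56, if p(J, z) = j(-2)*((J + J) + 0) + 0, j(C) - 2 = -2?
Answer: 112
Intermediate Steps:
j(C) = 0 (j(C) = 2 - 2 = 0)
p(J, z) = 0 (p(J, z) = 0*((J + J) + 0) + 0 = 0*(2*J + 0) + 0 = 0*(2*J) + 0 = 0 + 0 = 0)
(2 + p(2, 3))*56 = (2 + 0)*56 = 2*56 = 112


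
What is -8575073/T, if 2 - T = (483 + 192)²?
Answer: 8575073/455623 ≈ 18.821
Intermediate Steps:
T = -455623 (T = 2 - (483 + 192)² = 2 - 1*675² = 2 - 1*455625 = 2 - 455625 = -455623)
-8575073/T = -8575073/(-455623) = -8575073*(-1/455623) = 8575073/455623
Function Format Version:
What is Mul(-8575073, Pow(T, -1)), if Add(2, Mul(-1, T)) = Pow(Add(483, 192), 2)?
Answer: Rational(8575073, 455623) ≈ 18.821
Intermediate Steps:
T = -455623 (T = Add(2, Mul(-1, Pow(Add(483, 192), 2))) = Add(2, Mul(-1, Pow(675, 2))) = Add(2, Mul(-1, 455625)) = Add(2, -455625) = -455623)
Mul(-8575073, Pow(T, -1)) = Mul(-8575073, Pow(-455623, -1)) = Mul(-8575073, Rational(-1, 455623)) = Rational(8575073, 455623)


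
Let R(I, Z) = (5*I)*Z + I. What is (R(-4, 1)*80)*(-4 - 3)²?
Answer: -94080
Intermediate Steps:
R(I, Z) = I + 5*I*Z (R(I, Z) = 5*I*Z + I = I + 5*I*Z)
(R(-4, 1)*80)*(-4 - 3)² = (-4*(1 + 5*1)*80)*(-4 - 3)² = (-4*(1 + 5)*80)*(-7)² = (-4*6*80)*49 = -24*80*49 = -1920*49 = -94080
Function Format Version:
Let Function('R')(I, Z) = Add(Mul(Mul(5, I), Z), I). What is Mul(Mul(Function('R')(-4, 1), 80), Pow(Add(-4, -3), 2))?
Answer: -94080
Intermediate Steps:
Function('R')(I, Z) = Add(I, Mul(5, I, Z)) (Function('R')(I, Z) = Add(Mul(5, I, Z), I) = Add(I, Mul(5, I, Z)))
Mul(Mul(Function('R')(-4, 1), 80), Pow(Add(-4, -3), 2)) = Mul(Mul(Mul(-4, Add(1, Mul(5, 1))), 80), Pow(Add(-4, -3), 2)) = Mul(Mul(Mul(-4, Add(1, 5)), 80), Pow(-7, 2)) = Mul(Mul(Mul(-4, 6), 80), 49) = Mul(Mul(-24, 80), 49) = Mul(-1920, 49) = -94080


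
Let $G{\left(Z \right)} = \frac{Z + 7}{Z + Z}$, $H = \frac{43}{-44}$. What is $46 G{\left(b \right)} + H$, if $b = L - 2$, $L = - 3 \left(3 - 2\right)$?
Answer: $- \frac{2239}{220} \approx -10.177$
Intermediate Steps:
$L = -3$ ($L = \left(-3\right) 1 = -3$)
$H = - \frac{43}{44}$ ($H = 43 \left(- \frac{1}{44}\right) = - \frac{43}{44} \approx -0.97727$)
$b = -5$ ($b = -3 - 2 = -5$)
$G{\left(Z \right)} = \frac{7 + Z}{2 Z}$
$46 G{\left(b \right)} + H = 46 \frac{7 - 5}{2 \left(-5\right)} - \frac{43}{44} = 46 \cdot \frac{1}{2} \left(- \frac{1}{5}\right) 2 - \frac{43}{44} = 46 \left(- \frac{1}{5}\right) - \frac{43}{44} = - \frac{46}{5} - \frac{43}{44} = - \frac{2239}{220}$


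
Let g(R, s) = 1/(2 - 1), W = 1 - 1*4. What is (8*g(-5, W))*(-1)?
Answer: -8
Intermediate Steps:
W = -3 (W = 1 - 4 = -3)
g(R, s) = 1 (g(R, s) = 1/1 = 1)
(8*g(-5, W))*(-1) = (8*1)*(-1) = 8*(-1) = -8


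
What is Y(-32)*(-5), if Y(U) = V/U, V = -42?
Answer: -105/16 ≈ -6.5625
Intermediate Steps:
Y(U) = -42/U
Y(-32)*(-5) = -42/(-32)*(-5) = -42*(-1/32)*(-5) = (21/16)*(-5) = -105/16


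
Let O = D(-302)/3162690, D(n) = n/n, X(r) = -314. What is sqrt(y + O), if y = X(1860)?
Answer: I*sqrt(348979880019190)/1054230 ≈ 17.72*I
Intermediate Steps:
D(n) = 1
y = -314
O = 1/3162690 ≈ 3.1619e-7
sqrt(y + O) = sqrt(-314 + 1/3162690) = sqrt(-993084659/3162690) = I*sqrt(348979880019190)/1054230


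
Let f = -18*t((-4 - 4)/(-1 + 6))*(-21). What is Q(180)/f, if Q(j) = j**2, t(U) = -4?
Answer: -150/7 ≈ -21.429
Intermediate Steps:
f = -1512 (f = -18*(-4)*(-21) = 72*(-21) = -1512)
Q(180)/f = 180**2/(-1512) = 32400*(-1/1512) = -150/7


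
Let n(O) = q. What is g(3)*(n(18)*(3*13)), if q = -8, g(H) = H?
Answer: -936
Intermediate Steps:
n(O) = -8
g(3)*(n(18)*(3*13)) = 3*(-24*13) = 3*(-8*39) = 3*(-312) = -936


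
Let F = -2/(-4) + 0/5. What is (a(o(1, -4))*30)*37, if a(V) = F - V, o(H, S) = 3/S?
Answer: 2775/2 ≈ 1387.5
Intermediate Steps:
F = ½ (F = -2*(-¼) + 0*(⅕) = ½ + 0 = ½ ≈ 0.50000)
a(V) = ½ - V
(a(o(1, -4))*30)*37 = ((½ - 3/(-4))*30)*37 = ((½ - 3*(-1)/4)*30)*37 = ((½ - 1*(-¾))*30)*37 = ((½ + ¾)*30)*37 = ((5/4)*30)*37 = (75/2)*37 = 2775/2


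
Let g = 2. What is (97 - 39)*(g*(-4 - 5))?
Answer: -1044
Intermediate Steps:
(97 - 39)*(g*(-4 - 5)) = (97 - 39)*(2*(-4 - 5)) = 58*(2*(-9)) = 58*(-18) = -1044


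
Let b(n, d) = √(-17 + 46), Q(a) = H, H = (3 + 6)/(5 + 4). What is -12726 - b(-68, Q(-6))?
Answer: -12726 - √29 ≈ -12731.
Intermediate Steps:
H = 1 (H = 9/9 = 9*(⅑) = 1)
Q(a) = 1
b(n, d) = √29
-12726 - b(-68, Q(-6)) = -12726 - √29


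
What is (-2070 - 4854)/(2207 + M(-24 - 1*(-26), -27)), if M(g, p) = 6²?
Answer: -6924/2243 ≈ -3.0869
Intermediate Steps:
M(g, p) = 36
(-2070 - 4854)/(2207 + M(-24 - 1*(-26), -27)) = (-2070 - 4854)/(2207 + 36) = -6924/2243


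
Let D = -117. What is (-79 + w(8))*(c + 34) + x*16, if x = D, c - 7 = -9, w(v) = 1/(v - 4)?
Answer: -4392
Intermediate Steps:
w(v) = 1/(-4 + v)
c = -2 (c = 7 - 9 = -2)
x = -117
(-79 + w(8))*(c + 34) + x*16 = (-79 + 1/(-4 + 8))*(-2 + 34) - 117*16 = (-79 + 1/4)*32 - 1872 = -315/4*32 - 1872 = -2520 - 1872 = -4392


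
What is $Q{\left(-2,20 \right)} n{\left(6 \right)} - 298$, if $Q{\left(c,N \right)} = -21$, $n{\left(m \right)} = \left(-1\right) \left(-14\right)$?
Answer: $-592$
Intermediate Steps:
$n{\left(m \right)} = 14$
$Q{\left(-2,20 \right)} n{\left(6 \right)} - 298 = \left(-21\right) 14 - 298 = -294 - 298 = -592$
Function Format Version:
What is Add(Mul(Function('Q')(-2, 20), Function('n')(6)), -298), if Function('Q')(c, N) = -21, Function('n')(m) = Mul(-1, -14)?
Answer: -592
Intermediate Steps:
Function('n')(m) = 14
Add(Mul(Function('Q')(-2, 20), Function('n')(6)), -298) = Add(Mul(-21, 14), -298) = Add(-294, -298) = -592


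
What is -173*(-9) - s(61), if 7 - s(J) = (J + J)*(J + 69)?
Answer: 17410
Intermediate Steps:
s(J) = 7 - 2*J*(69 + J) (s(J) = 7 - (J + J)*(J + 69) = 7 - 2*J*(69 + J))
-173*(-9) - s(61) = -173*(-9) - (7 - 138*61 - 2*61²) = 1557 - (7 - 8418 - 2*3721) = 1557 - (7 - 8418 - 7442) = 1557 - 1*(-15853) = 1557 + 15853 = 17410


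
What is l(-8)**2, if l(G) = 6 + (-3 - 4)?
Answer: 1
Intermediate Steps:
l(G) = -1 (l(G) = 6 - 7 = -1)
l(-8)**2 = (-1)**2 = 1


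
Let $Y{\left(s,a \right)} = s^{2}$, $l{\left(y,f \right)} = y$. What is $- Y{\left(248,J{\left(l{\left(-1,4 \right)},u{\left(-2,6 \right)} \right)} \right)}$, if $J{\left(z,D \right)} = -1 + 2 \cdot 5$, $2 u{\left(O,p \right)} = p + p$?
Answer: $-61504$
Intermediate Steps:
$u{\left(O,p \right)} = p$ ($u{\left(O,p \right)} = \frac{p + p}{2} = \frac{2 p}{2} = p$)
$J{\left(z,D \right)} = 9$ ($J{\left(z,D \right)} = -1 + 10 = 9$)
$- Y{\left(248,J{\left(l{\left(-1,4 \right)},u{\left(-2,6 \right)} \right)} \right)} = - 248^{2} = \left(-1\right) 61504 = -61504$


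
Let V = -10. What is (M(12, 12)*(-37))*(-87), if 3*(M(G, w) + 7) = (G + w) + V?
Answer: -7511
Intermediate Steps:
M(G, w) = -31/3 + G/3 + w/3 (M(G, w) = -7 + ((G + w) - 10)/3 = -7 + (-10 + G + w)/3 = -7 + (-10/3 + G/3 + w/3) = -31/3 + G/3 + w/3)
(M(12, 12)*(-37))*(-87) = ((-31/3 + (1/3)*12 + (1/3)*12)*(-37))*(-87) = ((-31/3 + 4 + 4)*(-37))*(-87) = -7/3*(-37)*(-87) = (259/3)*(-87) = -7511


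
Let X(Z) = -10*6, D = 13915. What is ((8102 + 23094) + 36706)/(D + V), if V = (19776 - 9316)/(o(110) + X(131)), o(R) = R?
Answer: 339510/70621 ≈ 4.8075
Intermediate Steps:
X(Z) = -60
V = 1046/5 (V = (19776 - 9316)/(110 - 60) = 10460/50 = 10460*(1/50) = 1046/5 ≈ 209.20)
((8102 + 23094) + 36706)/(D + V) = ((8102 + 23094) + 36706)/(13915 + 1046/5) = (31196 + 36706)/(70621/5) = 67902*(5/70621) = 339510/70621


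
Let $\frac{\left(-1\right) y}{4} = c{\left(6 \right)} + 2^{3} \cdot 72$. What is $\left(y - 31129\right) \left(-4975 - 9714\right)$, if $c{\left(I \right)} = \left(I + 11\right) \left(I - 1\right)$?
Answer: $496091597$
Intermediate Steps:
$c{\left(I \right)} = \left(-1 + I\right) \left(11 + I\right)$ ($c{\left(I \right)} = \left(11 + I\right) \left(-1 + I\right) = \left(-1 + I\right) \left(11 + I\right)$)
$y = -2644$ ($y = - 4 \left(\left(-11 + 6^{2} + 10 \cdot 6\right) + 2^{3} \cdot 72\right) = - 4 \left(\left(-11 + 36 + 60\right) + 8 \cdot 72\right) = - 4 \left(85 + 576\right) = \left(-4\right) 661 = -2644$)
$\left(y - 31129\right) \left(-4975 - 9714\right) = \left(-2644 - 31129\right) \left(-4975 - 9714\right) = \left(-33773\right) \left(-14689\right) = 496091597$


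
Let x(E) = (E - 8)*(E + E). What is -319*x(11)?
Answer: -21054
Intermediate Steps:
x(E) = 2*E*(-8 + E) (x(E) = (-8 + E)*(2*E) = 2*E*(-8 + E))
-319*x(11) = -638*11*(-8 + 11) = -638*11*3 = -319*66 = -21054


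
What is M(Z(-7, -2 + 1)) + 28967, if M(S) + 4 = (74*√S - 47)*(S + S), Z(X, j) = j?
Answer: 29057 - 148*I ≈ 29057.0 - 148.0*I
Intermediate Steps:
M(S) = -4 + 2*S*(-47 + 74*√S) (M(S) = -4 + (74*√S - 47)*(S + S) = -4 + (-47 + 74*√S)*(2*S) = -4 + 2*S*(-47 + 74*√S))
M(Z(-7, -2 + 1)) + 28967 = (-4 - 94*(-2 + 1) + 148*(-2 + 1)^(3/2)) + 28967 = (-4 - 94*(-1) + 148*(-1)^(3/2)) + 28967 = (-4 + 94 + 148*(-I)) + 28967 = (-4 + 94 - 148*I) + 28967 = (90 - 148*I) + 28967 = 29057 - 148*I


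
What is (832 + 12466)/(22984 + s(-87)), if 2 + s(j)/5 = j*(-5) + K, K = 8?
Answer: 13298/25189 ≈ 0.52793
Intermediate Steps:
s(j) = 30 - 25*j (s(j) = -10 + 5*(j*(-5) + 8) = -10 + 5*(-5*j + 8) = -10 + 5*(8 - 5*j) = -10 + (40 - 25*j) = 30 - 25*j)
(832 + 12466)/(22984 + s(-87)) = (832 + 12466)/(22984 + (30 - 25*(-87))) = 13298/(22984 + (30 + 2175)) = 13298/(22984 + 2205) = 13298/25189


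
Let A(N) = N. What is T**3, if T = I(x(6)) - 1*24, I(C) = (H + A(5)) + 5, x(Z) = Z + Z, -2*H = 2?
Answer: -3375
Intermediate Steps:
H = -1 (H = -1/2*2 = -1)
x(Z) = 2*Z
I(C) = 9 (I(C) = (-1 + 5) + 5 = 4 + 5 = 9)
T = -15 (T = 9 - 1*24 = 9 - 24 = -15)
T**3 = (-15)**3 = -3375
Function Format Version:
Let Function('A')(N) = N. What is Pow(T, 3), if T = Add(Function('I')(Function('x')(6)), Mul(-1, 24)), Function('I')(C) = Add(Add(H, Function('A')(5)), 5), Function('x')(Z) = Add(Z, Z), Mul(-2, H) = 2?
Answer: -3375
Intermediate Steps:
H = -1 (H = Mul(Rational(-1, 2), 2) = -1)
Function('x')(Z) = Mul(2, Z)
Function('I')(C) = 9 (Function('I')(C) = Add(Add(-1, 5), 5) = Add(4, 5) = 9)
T = -15 (T = Add(9, Mul(-1, 24)) = Add(9, -24) = -15)
Pow(T, 3) = Pow(-15, 3) = -3375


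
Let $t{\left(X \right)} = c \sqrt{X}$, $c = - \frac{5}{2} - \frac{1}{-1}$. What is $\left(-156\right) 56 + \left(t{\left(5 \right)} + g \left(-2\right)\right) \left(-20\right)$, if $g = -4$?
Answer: $-8896 + 30 \sqrt{5} \approx -8828.9$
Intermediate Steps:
$c = - \frac{3}{2}$ ($c = \left(-5\right) \frac{1}{2} - -1 = - \frac{5}{2} + 1 = - \frac{3}{2} \approx -1.5$)
$t{\left(X \right)} = - \frac{3 \sqrt{X}}{2}$
$\left(-156\right) 56 + \left(t{\left(5 \right)} + g \left(-2\right)\right) \left(-20\right) = \left(-156\right) 56 + \left(- \frac{3 \sqrt{5}}{2} - -8\right) \left(-20\right) = -8736 + \left(- \frac{3 \sqrt{5}}{2} + 8\right) \left(-20\right) = -8736 + \left(8 - \frac{3 \sqrt{5}}{2}\right) \left(-20\right) = -8736 - \left(160 - 30 \sqrt{5}\right) = -8896 + 30 \sqrt{5}$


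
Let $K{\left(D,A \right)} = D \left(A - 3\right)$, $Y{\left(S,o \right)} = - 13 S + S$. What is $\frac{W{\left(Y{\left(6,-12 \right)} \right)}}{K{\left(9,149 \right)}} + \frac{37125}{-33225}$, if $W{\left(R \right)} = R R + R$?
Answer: $\frac{89677}{32339} \approx 2.773$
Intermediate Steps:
$Y{\left(S,o \right)} = - 12 S$
$W{\left(R \right)} = R + R^{2}$ ($W{\left(R \right)} = R^{2} + R = R + R^{2}$)
$K{\left(D,A \right)} = D \left(-3 + A\right)$
$\frac{W{\left(Y{\left(6,-12 \right)} \right)}}{K{\left(9,149 \right)}} + \frac{37125}{-33225} = \frac{\left(-12\right) 6 \left(1 - 72\right)}{9 \left(-3 + 149\right)} + \frac{37125}{-33225} = \frac{\left(-72\right) \left(1 - 72\right)}{9 \cdot 146} + 37125 \left(- \frac{1}{33225}\right) = \frac{\left(-72\right) \left(-71\right)}{1314} - \frac{495}{443} = 5112 \cdot \frac{1}{1314} - \frac{495}{443} = \frac{284}{73} - \frac{495}{443} = \frac{89677}{32339}$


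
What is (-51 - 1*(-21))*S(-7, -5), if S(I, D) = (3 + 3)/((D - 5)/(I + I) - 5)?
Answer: 42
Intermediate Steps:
S(I, D) = 6/(-5 + (-5 + D)/(2*I)) (S(I, D) = 6/((-5 + D)/((2*I)) - 5) = 6/((-5 + D)*(1/(2*I)) - 5) = 6/((-5 + D)/(2*I) - 5) = 6/(-5 + (-5 + D)/(2*I)))
(-51 - 1*(-21))*S(-7, -5) = (-51 - 1*(-21))*(12*(-7)/(-5 - 5 - 10*(-7))) = (-51 + 21)*(12*(-7)/(-5 - 5 + 70)) = -360*(-7)/60 = -30*(-7/5) = 42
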